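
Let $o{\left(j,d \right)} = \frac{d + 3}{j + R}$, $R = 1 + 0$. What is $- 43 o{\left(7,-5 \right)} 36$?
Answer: $387$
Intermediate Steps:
$R = 1$
$o{\left(j,d \right)} = \frac{3 + d}{1 + j}$ ($o{\left(j,d \right)} = \frac{d + 3}{j + 1} = \frac{3 + d}{1 + j}$)
$- 43 o{\left(7,-5 \right)} 36 = - 43 \frac{3 - 5}{1 + 7} \cdot 36 = - 43 \cdot \frac{1}{8} \left(-2\right) 36 = \left(-43\right) \left(- \frac{1}{4}\right) 36 = \frac{43}{4} \cdot 36 = 387$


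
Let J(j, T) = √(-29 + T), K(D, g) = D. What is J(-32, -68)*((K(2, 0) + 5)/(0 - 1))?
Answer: -7*I*√97 ≈ -68.942*I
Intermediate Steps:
J(-32, -68)*((K(2, 0) + 5)/(0 - 1)) = √(-29 - 68)*((2 + 5)/(0 - 1)) = √(-97)*(7/(-1)) = (I*√97)*(7*(-1)) = (I*√97)*(-7) = -7*I*√97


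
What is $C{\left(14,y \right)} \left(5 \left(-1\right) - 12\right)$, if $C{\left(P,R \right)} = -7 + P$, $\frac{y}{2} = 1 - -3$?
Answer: $-119$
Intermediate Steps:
$y = 8$ ($y = 2 \left(1 - -3\right) = 2 \left(1 + 3\right) = 2 \cdot 4 = 8$)
$C{\left(14,y \right)} \left(5 \left(-1\right) - 12\right) = \left(-7 + 14\right) \left(5 \left(-1\right) - 12\right) = 7 \left(-5 - 12\right) = 7 \left(-17\right) = -119$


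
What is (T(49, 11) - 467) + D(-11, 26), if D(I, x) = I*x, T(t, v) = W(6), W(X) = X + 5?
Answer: -742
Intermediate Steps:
W(X) = 5 + X
T(t, v) = 11 (T(t, v) = 5 + 6 = 11)
(T(49, 11) - 467) + D(-11, 26) = (11 - 467) - 11*26 = -456 - 286 = -742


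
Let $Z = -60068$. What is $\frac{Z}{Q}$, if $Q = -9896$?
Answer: $\frac{15017}{2474} \approx 6.0699$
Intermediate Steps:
$\frac{Z}{Q} = - \frac{60068}{-9896} = \left(-60068\right) \left(- \frac{1}{9896}\right) = \frac{15017}{2474}$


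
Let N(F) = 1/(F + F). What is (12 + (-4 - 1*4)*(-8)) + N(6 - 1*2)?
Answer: 609/8 ≈ 76.125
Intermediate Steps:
N(F) = 1/(2*F)
(12 + (-4 - 1*4)*(-8)) + N(6 - 1*2) = (12 + (-4 - 1*4)*(-8)) + 1/(2*(6 - 1*2)) = (12 + (-4 - 4)*(-8)) + 1/(2*(6 - 2)) = (12 - 8*(-8)) + (½)/4 = (12 + 64) + (½)*(¼) = 76 + ⅛ = 609/8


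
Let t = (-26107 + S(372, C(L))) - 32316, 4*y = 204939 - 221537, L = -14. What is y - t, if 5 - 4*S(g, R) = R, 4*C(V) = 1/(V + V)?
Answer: 24313967/448 ≈ 54272.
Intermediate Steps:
y = -8299/2 (y = (204939 - 221537)/4 = (1/4)*(-16598) = -8299/2 ≈ -4149.5)
C(V) = 1/(8*V) (C(V) = 1/(4*(V + V)) = 1/(4*((2*V))) = (1/(2*V))/4 = 1/(8*V))
S(g, R) = 5/4 - R/4
t = -26172943/448 (t = (-26107 + (5/4 - 1/(32*(-14)))) - 32316 = (-26107 + (5/4 - (-1)/(32*14))) - 32316 = (-26107 + (5/4 - 1/4*(-1/112))) - 32316 = (-26107 + (5/4 + 1/448)) - 32316 = (-26107 + 561/448) - 32316 = -11695375/448 - 32316 = -26172943/448 ≈ -58422.)
y - t = -8299/2 - 1*(-26172943/448) = -8299/2 + 26172943/448 = 24313967/448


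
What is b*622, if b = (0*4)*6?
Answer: 0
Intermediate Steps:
b = 0 (b = 0*6 = 0)
b*622 = 0*622 = 0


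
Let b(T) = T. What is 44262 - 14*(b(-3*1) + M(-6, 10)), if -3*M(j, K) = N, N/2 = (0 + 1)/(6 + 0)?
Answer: 398750/9 ≈ 44306.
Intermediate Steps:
N = ⅓ (N = 2*((0 + 1)/(6 + 0)) = 2*(1/6) = 2*(1*(⅙)) = 2*(⅙) = ⅓ ≈ 0.33333)
M(j, K) = -⅑ (M(j, K) = -⅓*⅓ = -⅑)
44262 - 14*(b(-3*1) + M(-6, 10)) = 44262 - 14*(-3*1 - ⅑) = 44262 - 14*(-3 - ⅑) = 44262 - 14*(-28/9) = 44262 + 392/9 = 398750/9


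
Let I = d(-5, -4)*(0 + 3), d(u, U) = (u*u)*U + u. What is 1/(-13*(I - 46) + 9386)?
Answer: 1/14079 ≈ 7.1028e-5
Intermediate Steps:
d(u, U) = u + U*u**2 (d(u, U) = u**2*U + u = U*u**2 + u = u + U*u**2)
I = -315 (I = (-5*(1 - 4*(-5)))*(0 + 3) = -5*(1 + 20)*3 = -5*21*3 = -105*3 = -315)
1/(-13*(I - 46) + 9386) = 1/(-13*(-315 - 46) + 9386) = 1/(-13*(-361) + 9386) = 1/(4693 + 9386) = 1/14079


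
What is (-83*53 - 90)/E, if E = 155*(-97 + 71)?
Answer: 4489/4030 ≈ 1.1139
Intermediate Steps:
E = -4030 (E = 155*(-26) = -4030)
(-83*53 - 90)/E = (-83*53 - 90)/(-4030) = (-4399 - 90)*(-1/4030) = -4489*(-1/4030) = 4489/4030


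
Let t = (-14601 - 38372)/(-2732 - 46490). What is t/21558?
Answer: 52973/1061127876 ≈ 4.9921e-5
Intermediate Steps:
t = 52973/49222 (t = -52973/(-49222) = -52973*(-1/49222) = 52973/49222 ≈ 1.0762)
t/21558 = (52973/49222)/21558 = (52973/49222)*(1/21558) = 52973/1061127876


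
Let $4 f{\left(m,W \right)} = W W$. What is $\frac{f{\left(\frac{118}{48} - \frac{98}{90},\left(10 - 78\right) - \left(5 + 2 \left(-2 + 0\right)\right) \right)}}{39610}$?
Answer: $\frac{4761}{158440} \approx 0.030049$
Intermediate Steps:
$f{\left(m,W \right)} = \frac{W^{2}}{4}$ ($f{\left(m,W \right)} = \frac{W W}{4} = \frac{W^{2}}{4}$)
$\frac{f{\left(\frac{118}{48} - \frac{98}{90},\left(10 - 78\right) - \left(5 + 2 \left(-2 + 0\right)\right) \right)}}{39610} = \frac{\frac{1}{4} \left(\left(10 - 78\right) - \left(5 + 2 \left(-2 + 0\right)\right)\right)^{2}}{39610} = \frac{\left(-68 - 1\right)^{2}}{4} \cdot \frac{1}{39610} = \frac{\left(-69\right)^{2}}{4} \cdot \frac{1}{39610} = \frac{1}{4} \cdot 4761 \cdot \frac{1}{39610} = \frac{4761}{4} \cdot \frac{1}{39610} = \frac{4761}{158440}$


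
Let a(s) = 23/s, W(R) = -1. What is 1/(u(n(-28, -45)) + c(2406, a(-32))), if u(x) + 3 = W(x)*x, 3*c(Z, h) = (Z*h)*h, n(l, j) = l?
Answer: 512/224929 ≈ 0.0022763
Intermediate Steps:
c(Z, h) = Z*h²/3 (c(Z, h) = ((Z*h)*h)/3 = (Z*h²)/3 = Z*h²/3)
u(x) = -3 - x
1/(u(n(-28, -45)) + c(2406, a(-32))) = 1/((-3 - 1*(-28)) + (⅓)*2406*(23/(-32))²) = 1/((-3 + 28) + (⅓)*2406*(23*(-1/32))²) = 1/(25 + (⅓)*2406*(-23/32)²) = 1/(25 + (⅓)*2406*(529/1024)) = 1/(25 + 212129/512) = 1/(224929/512) = 512/224929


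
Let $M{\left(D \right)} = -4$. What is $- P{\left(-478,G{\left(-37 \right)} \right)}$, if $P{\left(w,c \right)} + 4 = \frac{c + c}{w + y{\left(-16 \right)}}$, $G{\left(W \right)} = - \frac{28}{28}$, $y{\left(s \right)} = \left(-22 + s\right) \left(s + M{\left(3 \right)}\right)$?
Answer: $\frac{565}{141} \approx 4.0071$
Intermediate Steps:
$y{\left(s \right)} = \left(-22 + s\right) \left(-4 + s\right)$ ($y{\left(s \right)} = \left(-22 + s\right) \left(s - 4\right) = \left(-22 + s\right) \left(-4 + s\right)$)
$G{\left(W \right)} = -1$ ($G{\left(W \right)} = \left(-28\right) \frac{1}{28} = -1$)
$P{\left(w,c \right)} = -4 + \frac{2 c}{760 + w}$ ($P{\left(w,c \right)} = -4 + \frac{c + c}{w + \left(88 + \left(-16\right)^{2} - -416\right)} = -4 + \frac{2 c}{w + \left(88 + 256 + 416\right)} = -4 + \frac{2 c}{w + 760} = -4 + \frac{2 c}{760 + w}$)
$- P{\left(-478,G{\left(-37 \right)} \right)} = - \frac{2 \left(-1520 - 1 - -956\right)}{760 - 478} = - \frac{2 \left(-1520 - 1 + 956\right)}{282} = - \frac{2 \left(-565\right)}{282} = \left(-1\right) \left(- \frac{565}{141}\right) = \frac{565}{141}$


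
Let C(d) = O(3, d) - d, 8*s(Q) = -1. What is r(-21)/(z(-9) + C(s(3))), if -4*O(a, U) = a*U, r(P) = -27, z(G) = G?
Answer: 864/281 ≈ 3.0747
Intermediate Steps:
s(Q) = -⅛ (s(Q) = (⅛)*(-1) = -⅛)
O(a, U) = -U*a/4 (O(a, U) = -a*U/4 = -U*a/4)
C(d) = -7*d/4 (C(d) = -¼*d*3 - d = -3*d/4 - d = -7*d/4)
r(-21)/(z(-9) + C(s(3))) = -27/(-9 - 7/4*(-⅛)) = -27/(-9 + 7/32) = -27/(-281/32) = -27*(-32/281) = 864/281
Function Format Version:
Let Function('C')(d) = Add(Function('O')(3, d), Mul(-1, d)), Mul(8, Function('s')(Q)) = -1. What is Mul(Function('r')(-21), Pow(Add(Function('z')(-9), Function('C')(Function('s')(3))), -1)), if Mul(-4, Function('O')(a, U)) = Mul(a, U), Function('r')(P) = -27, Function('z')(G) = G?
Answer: Rational(864, 281) ≈ 3.0747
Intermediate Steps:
Function('s')(Q) = Rational(-1, 8) (Function('s')(Q) = Mul(Rational(1, 8), -1) = Rational(-1, 8))
Function('O')(a, U) = Mul(Rational(-1, 4), U, a) (Function('O')(a, U) = Mul(Rational(-1, 4), Mul(a, U)) = Mul(Rational(-1, 4), Mul(U, a)) = Mul(Rational(-1, 4), U, a))
Function('C')(d) = Mul(Rational(-7, 4), d) (Function('C')(d) = Add(Mul(Rational(-1, 4), d, 3), Mul(-1, d)) = Add(Mul(Rational(-3, 4), d), Mul(-1, d)) = Mul(Rational(-7, 4), d))
Mul(Function('r')(-21), Pow(Add(Function('z')(-9), Function('C')(Function('s')(3))), -1)) = Mul(-27, Pow(Add(-9, Mul(Rational(-7, 4), Rational(-1, 8))), -1)) = Mul(-27, Pow(Add(-9, Rational(7, 32)), -1)) = Mul(-27, Pow(Rational(-281, 32), -1)) = Mul(-27, Rational(-32, 281)) = Rational(864, 281)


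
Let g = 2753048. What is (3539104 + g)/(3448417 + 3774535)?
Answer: 786519/902869 ≈ 0.87113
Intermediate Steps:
(3539104 + g)/(3448417 + 3774535) = (3539104 + 2753048)/(3448417 + 3774535) = 6292152/7222952 = 6292152*(1/7222952) = 786519/902869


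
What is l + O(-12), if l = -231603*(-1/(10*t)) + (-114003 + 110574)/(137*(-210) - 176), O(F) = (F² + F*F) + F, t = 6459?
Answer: 43578430849/155801845 ≈ 279.70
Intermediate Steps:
O(F) = F + 2*F² (O(F) = (F² + F²) + F = 2*F² + F = F + 2*F²)
l = 577121629/155801845 (l = -231603/((-10*6459)) + (-114003 + 110574)/(137*(-210) - 176) = -231603/(-64590) - 3429/(-28770 - 176) = -231603*(-1/64590) - 3429/(-28946) = 77201/21530 - 3429*(-1/28946) = 77201/21530 + 3429/28946 = 577121629/155801845 ≈ 3.7042)
l + O(-12) = 577121629/155801845 - 12*(1 + 2*(-12)) = 577121629/155801845 - 12*(1 - 24) = 577121629/155801845 - 12*(-23) = 577121629/155801845 + 276 = 43578430849/155801845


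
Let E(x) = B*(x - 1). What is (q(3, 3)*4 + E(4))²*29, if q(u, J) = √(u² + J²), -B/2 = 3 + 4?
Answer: 59508 - 29232*√2 ≈ 18168.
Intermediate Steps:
B = -14 (B = -2*(3 + 4) = -2*7 = -14)
E(x) = 14 - 14*x (E(x) = -14*(x - 1) = -14*(-1 + x) = 14 - 14*x)
q(u, J) = √(J² + u²)
(q(3, 3)*4 + E(4))²*29 = (√(3² + 3²)*4 + (14 - 14*4))²*29 = (√(9 + 9)*4 + (14 - 56))²*29 = (√18*4 - 42)²*29 = ((3*√2)*4 - 42)²*29 = (12*√2 - 42)²*29 = (-42 + 12*√2)²*29 = 29*(-42 + 12*√2)²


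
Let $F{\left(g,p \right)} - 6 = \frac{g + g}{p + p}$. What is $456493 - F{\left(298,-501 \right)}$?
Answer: $\frac{228700285}{501} \approx 4.5649 \cdot 10^{5}$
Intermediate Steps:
$F{\left(g,p \right)} = 6 + \frac{g}{p}$ ($F{\left(g,p \right)} = 6 + \frac{g + g}{p + p} = 6 + \frac{2 g}{2 p} = 6 + 2 g \frac{1}{2 p} = 6 + \frac{g}{p}$)
$456493 - F{\left(298,-501 \right)} = 456493 - \left(6 + \frac{298}{-501}\right) = 456493 - \left(6 + 298 \left(- \frac{1}{501}\right)\right) = 456493 - \left(6 - \frac{298}{501}\right) = 456493 - \frac{2708}{501} = \frac{228700285}{501}$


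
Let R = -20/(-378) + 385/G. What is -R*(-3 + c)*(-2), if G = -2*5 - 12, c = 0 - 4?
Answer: 6595/27 ≈ 244.26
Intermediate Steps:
c = -4
G = -22 (G = -10 - 12 = -22)
R = -6595/378 (R = -20/(-378) + 385/(-22) = -20*(-1/378) + 385*(-1/22) = 10/189 - 35/2 = -6595/378 ≈ -17.447)
-R*(-3 + c)*(-2) = -(-6595)*(-3 - 4)*(-2)/378 = -(-6595)*(-7*(-2))/378 = -(-6595)*14/378 = -1*(-6595/27) = 6595/27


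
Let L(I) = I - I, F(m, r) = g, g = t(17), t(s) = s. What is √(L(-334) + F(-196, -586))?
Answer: √17 ≈ 4.1231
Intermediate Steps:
g = 17
F(m, r) = 17
L(I) = 0
√(L(-334) + F(-196, -586)) = √(0 + 17) = √17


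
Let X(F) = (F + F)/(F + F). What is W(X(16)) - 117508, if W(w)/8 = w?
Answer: -117500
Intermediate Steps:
X(F) = 1 (X(F) = (2*F)/((2*F)) = (2*F)*(1/(2*F)) = 1)
W(w) = 8*w
W(X(16)) - 117508 = 8*1 - 117508 = 8 - 117508 = -117500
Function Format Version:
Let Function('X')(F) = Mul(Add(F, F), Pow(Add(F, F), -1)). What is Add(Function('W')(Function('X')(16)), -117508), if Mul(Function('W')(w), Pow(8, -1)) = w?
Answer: -117500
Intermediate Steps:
Function('X')(F) = 1 (Function('X')(F) = Mul(Mul(2, F), Pow(Mul(2, F), -1)) = Mul(Mul(2, F), Mul(Rational(1, 2), Pow(F, -1))) = 1)
Function('W')(w) = Mul(8, w)
Add(Function('W')(Function('X')(16)), -117508) = Add(Mul(8, 1), -117508) = Add(8, -117508) = -117500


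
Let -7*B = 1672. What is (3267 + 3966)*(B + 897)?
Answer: 33322431/7 ≈ 4.7603e+6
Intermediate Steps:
B = -1672/7 (B = -⅐*1672 = -1672/7 ≈ -238.86)
(3267 + 3966)*(B + 897) = (3267 + 3966)*(-1672/7 + 897) = 7233*(4607/7) = 33322431/7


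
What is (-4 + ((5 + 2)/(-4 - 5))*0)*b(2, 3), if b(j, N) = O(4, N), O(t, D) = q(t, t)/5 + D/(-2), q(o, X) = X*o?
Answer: -34/5 ≈ -6.8000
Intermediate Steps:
O(t, D) = -D/2 + t²/5 (O(t, D) = (t*t)/5 + D/(-2) = t²*(⅕) + D*(-½) = t²/5 - D/2 = -D/2 + t²/5)
b(j, N) = 16/5 - N/2 (b(j, N) = -N/2 + (⅕)*4² = -N/2 + (⅕)*16 = -N/2 + 16/5 = 16/5 - N/2)
(-4 + ((5 + 2)/(-4 - 5))*0)*b(2, 3) = (-4 + ((5 + 2)/(-4 - 5))*0)*(16/5 - ½*3) = (-4 + (7/(-9))*0)*(16/5 - 3/2) = (-4 + (7*(-⅑))*0)*(17/10) = (-4 - 7/9*0)*(17/10) = (-4 + 0)*(17/10) = -4*17/10 = -34/5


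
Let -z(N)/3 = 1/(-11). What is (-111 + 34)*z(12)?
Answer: -21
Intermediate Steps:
z(N) = 3/11 (z(N) = -3/(-11) = -3*(-1/11) = 3/11)
(-111 + 34)*z(12) = (-111 + 34)*(3/11) = -77*3/11 = -21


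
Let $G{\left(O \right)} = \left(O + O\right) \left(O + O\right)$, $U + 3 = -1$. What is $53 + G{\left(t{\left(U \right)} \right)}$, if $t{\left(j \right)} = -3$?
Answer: $89$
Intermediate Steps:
$U = -4$ ($U = -3 - 1 = -4$)
$G{\left(O \right)} = 4 O^{2}$ ($G{\left(O \right)} = 2 O 2 O = 4 O^{2}$)
$53 + G{\left(t{\left(U \right)} \right)} = 53 + 4 \left(-3\right)^{2} = 53 + 4 \cdot 9 = 53 + 36 = 89$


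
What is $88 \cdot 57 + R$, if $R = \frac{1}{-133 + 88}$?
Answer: $\frac{225719}{45} \approx 5016.0$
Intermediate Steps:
$R = - \frac{1}{45}$ ($R = \frac{1}{-45} = - \frac{1}{45} \approx -0.022222$)
$88 \cdot 57 + R = 88 \cdot 57 - \frac{1}{45} = 5016 - \frac{1}{45} = \frac{225719}{45}$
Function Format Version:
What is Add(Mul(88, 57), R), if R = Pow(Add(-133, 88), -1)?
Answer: Rational(225719, 45) ≈ 5016.0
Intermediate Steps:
R = Rational(-1, 45) (R = Pow(-45, -1) = Rational(-1, 45) ≈ -0.022222)
Add(Mul(88, 57), R) = Add(Mul(88, 57), Rational(-1, 45)) = Add(5016, Rational(-1, 45)) = Rational(225719, 45)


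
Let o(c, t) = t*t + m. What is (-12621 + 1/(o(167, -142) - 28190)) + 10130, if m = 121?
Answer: -19691356/7905 ≈ -2491.0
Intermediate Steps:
o(c, t) = 121 + t**2 (o(c, t) = t*t + 121 = t**2 + 121 = 121 + t**2)
(-12621 + 1/(o(167, -142) - 28190)) + 10130 = (-12621 + 1/((121 + (-142)**2) - 28190)) + 10130 = (-12621 + 1/((121 + 20164) - 28190)) + 10130 = (-12621 + 1/(20285 - 28190)) + 10130 = (-12621 + 1/(-7905)) + 10130 = (-12621 - 1/7905) + 10130 = -99769006/7905 + 10130 = -19691356/7905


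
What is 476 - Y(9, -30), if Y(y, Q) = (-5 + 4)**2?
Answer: 475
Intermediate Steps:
Y(y, Q) = 1 (Y(y, Q) = (-1)**2 = 1)
476 - Y(9, -30) = 476 - 1*1 = 476 - 1 = 475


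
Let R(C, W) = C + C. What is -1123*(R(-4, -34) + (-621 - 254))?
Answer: 991609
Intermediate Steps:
R(C, W) = 2*C
-1123*(R(-4, -34) + (-621 - 254)) = -1123*(2*(-4) + (-621 - 254)) = -1123*(-8 - 875) = -1123*(-883) = 991609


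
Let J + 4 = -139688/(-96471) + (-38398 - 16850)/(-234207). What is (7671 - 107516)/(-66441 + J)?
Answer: 250657361250885/166803608524549 ≈ 1.5027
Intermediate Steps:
J = -5814555196/2510464833 (J = -4 + (-139688/(-96471) + (-38398 - 16850)/(-234207)) = -4 + (-139688*(-1/96471) - 55248*(-1/234207)) = -4 + (139688/96471 + 18416/78069) = -4 + 4227304136/2510464833 = -5814555196/2510464833 ≈ -2.3161)
(7671 - 107516)/(-66441 + J) = (7671 - 107516)/(-66441 - 5814555196/2510464833) = -99845/(-166803608524549/2510464833) = -99845*(-2510464833/166803608524549) = 250657361250885/166803608524549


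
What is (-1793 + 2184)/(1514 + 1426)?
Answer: 391/2940 ≈ 0.13299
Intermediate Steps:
(-1793 + 2184)/(1514 + 1426) = 391/2940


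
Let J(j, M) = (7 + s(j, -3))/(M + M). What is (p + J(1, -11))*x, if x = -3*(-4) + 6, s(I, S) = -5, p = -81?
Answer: -16056/11 ≈ -1459.6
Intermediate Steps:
J(j, M) = 1/M (J(j, M) = (7 - 5)/(M + M) = 2/((2*M)) = 2*(1/(2*M)) = 1/M)
x = 18 (x = 12 + 6 = 18)
(p + J(1, -11))*x = (-81 + 1/(-11))*18 = (-81 - 1/11)*18 = -892/11*18 = -16056/11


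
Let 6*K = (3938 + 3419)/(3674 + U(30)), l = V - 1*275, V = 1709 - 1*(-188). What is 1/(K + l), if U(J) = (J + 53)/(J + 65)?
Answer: 2094678/3398266631 ≈ 0.00061640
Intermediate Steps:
V = 1897 (V = 1709 + 188 = 1897)
U(J) = (53 + J)/(65 + J)
l = 1622 (l = 1897 - 1*275 = 1897 - 275 = 1622)
K = 698915/2094678 (K = ((3938 + 3419)/(3674 + (53 + 30)/(65 + 30)))/6 = (7357/(3674 + 83/95))/6 = (7357/(349113/95))/6 = (7357*(95/349113))/6 = (1/6)*(698915/349113) = 698915/2094678 ≈ 0.33366)
1/(K + l) = 1/(698915/2094678 + 1622) = 1/(3398266631/2094678) = 2094678/3398266631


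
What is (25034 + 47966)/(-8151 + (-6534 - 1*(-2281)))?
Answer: -18250/3101 ≈ -5.8852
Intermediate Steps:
(25034 + 47966)/(-8151 + (-6534 - 1*(-2281))) = 73000/(-8151 + (-6534 + 2281)) = 73000/(-8151 - 4253) = 73000/(-12404) = 73000*(-1/12404) = -18250/3101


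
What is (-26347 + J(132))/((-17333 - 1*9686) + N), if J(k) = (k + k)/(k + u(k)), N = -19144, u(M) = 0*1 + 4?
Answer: 447866/784771 ≈ 0.57070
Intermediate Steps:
u(M) = 4 (u(M) = 0 + 4 = 4)
J(k) = 2*k/(4 + k) (J(k) = (k + k)/(k + 4) = (2*k)/(4 + k) = 2*k/(4 + k))
(-26347 + J(132))/((-17333 - 1*9686) + N) = (-26347 + 2*132/(4 + 132))/((-17333 - 1*9686) - 19144) = (-26347 + 2*132/136)/((-17333 - 9686) - 19144) = (-26347 + 2*132*(1/136))/(-27019 - 19144) = (-26347 + 33/17)/(-46163) = -447866/17*(-1/46163) = 447866/784771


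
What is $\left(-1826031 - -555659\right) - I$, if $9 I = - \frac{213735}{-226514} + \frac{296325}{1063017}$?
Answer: $- \frac{101963553834231347}{80262744246} \approx -1.2704 \cdot 10^{6}$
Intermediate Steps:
$I = \frac{10900951835}{80262744246}$ ($I = \frac{- \frac{213735}{-226514} + \frac{296325}{1063017}}{9} = \frac{\left(-213735\right) \left(- \frac{1}{226514}\right) + 296325 \cdot \frac{1}{1063017}}{9} = \frac{\frac{213735}{226514} + \frac{10975}{39371}}{9} = \frac{1}{9} \cdot \frac{10900951835}{8918082694} = \frac{10900951835}{80262744246} \approx 0.13582$)
$\left(-1826031 - -555659\right) - I = \left(-1826031 - -555659\right) - \frac{10900951835}{80262744246} = \left(-1826031 + 555659\right) - \frac{10900951835}{80262744246} = -1270372 - \frac{10900951835}{80262744246} = - \frac{101963553834231347}{80262744246}$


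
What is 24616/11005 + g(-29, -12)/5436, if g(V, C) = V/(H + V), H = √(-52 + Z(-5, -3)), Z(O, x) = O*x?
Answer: 117496696933/52524752040 + 29*I*√37/4772808 ≈ 2.237 + 3.6959e-5*I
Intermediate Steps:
H = I*√37 (H = √(-52 - 5*(-3)) = √(-52 + 15) = √(-37) = I*√37 ≈ 6.0828*I)
g(V, C) = V/(V + I*√37) (g(V, C) = V/(I*√37 + V) = V/(V + I*√37))
24616/11005 + g(-29, -12)/5436 = 24616/11005 - 29/(-29 + I*√37)/5436 = 24616*(1/11005) - 29/(-29 + I*√37)*(1/5436) = 24616/11005 - 29/(5436*(-29 + I*√37))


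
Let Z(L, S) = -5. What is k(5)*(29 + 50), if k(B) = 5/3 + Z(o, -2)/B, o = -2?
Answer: 158/3 ≈ 52.667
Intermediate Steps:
k(B) = 5/3 - 5/B
k(5)*(29 + 50) = (5/3 - 5/5)*(29 + 50) = (5/3 - 5*1/5)*79 = (5/3 - 1)*79 = (2/3)*79 = 158/3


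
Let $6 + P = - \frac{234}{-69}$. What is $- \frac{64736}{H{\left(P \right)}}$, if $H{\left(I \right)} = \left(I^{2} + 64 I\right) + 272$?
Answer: $- \frac{1070167}{1849} \approx -578.78$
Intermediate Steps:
$P = - \frac{60}{23}$ ($P = -6 - \frac{234}{-69} = -6 - - \frac{78}{23} = -6 + \frac{78}{23} = - \frac{60}{23} \approx -2.6087$)
$H{\left(I \right)} = 272 + I^{2} + 64 I$
$- \frac{64736}{H{\left(P \right)}} = - \frac{64736}{272 + \left(- \frac{60}{23}\right)^{2} + 64 \left(- \frac{60}{23}\right)} = - \frac{64736}{272 + \frac{3600}{529} - \frac{3840}{23}} = - \frac{64736}{\frac{59168}{529}} = \left(-64736\right) \frac{529}{59168} = - \frac{1070167}{1849}$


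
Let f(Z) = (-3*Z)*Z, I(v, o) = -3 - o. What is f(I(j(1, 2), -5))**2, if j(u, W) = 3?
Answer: 144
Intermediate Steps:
f(Z) = -3*Z**2
f(I(j(1, 2), -5))**2 = (-3*(-3 - 1*(-5))**2)**2 = (-3*(-3 + 5)**2)**2 = (-3*2**2)**2 = (-3*4)**2 = (-12)**2 = 144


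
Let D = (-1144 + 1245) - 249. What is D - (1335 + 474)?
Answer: -1957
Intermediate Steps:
D = -148 (D = 101 - 249 = -148)
D - (1335 + 474) = -148 - (1335 + 474) = -148 - 1*1809 = -148 - 1809 = -1957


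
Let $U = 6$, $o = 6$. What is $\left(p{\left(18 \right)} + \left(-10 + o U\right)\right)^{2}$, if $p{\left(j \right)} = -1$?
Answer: $625$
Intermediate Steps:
$\left(p{\left(18 \right)} + \left(-10 + o U\right)\right)^{2} = \left(-1 + \left(-10 + 6 \cdot 6\right)\right)^{2} = \left(-1 + \left(-10 + 36\right)\right)^{2} = \left(-1 + 26\right)^{2} = 25^{2} = 625$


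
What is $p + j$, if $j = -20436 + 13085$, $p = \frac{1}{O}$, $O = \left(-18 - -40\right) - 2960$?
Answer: $- \frac{21597239}{2938} \approx -7351.0$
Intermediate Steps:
$O = -2938$ ($O = \left(-18 + 40\right) - 2960 = 22 - 2960 = -2938$)
$p = - \frac{1}{2938}$ ($p = \frac{1}{-2938} = - \frac{1}{2938} \approx -0.00034037$)
$j = -7351$
$p + j = - \frac{1}{2938} - 7351 = - \frac{21597239}{2938}$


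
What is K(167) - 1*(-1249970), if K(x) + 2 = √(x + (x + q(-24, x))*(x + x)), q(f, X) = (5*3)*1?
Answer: 1249968 + √60955 ≈ 1.2502e+6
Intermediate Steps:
q(f, X) = 15 (q(f, X) = 15*1 = 15)
K(x) = -2 + √(x + 2*x*(15 + x)) (K(x) = -2 + √(x + (x + 15)*(x + x)) = -2 + √(x + (15 + x)*(2*x)) = -2 + √(x + 2*x*(15 + x)))
K(167) - 1*(-1249970) = (-2 + √(167*(31 + 2*167))) - 1*(-1249970) = (-2 + √(167*(31 + 334))) + 1249970 = (-2 + √(167*365)) + 1249970 = (-2 + √60955) + 1249970 = 1249968 + √60955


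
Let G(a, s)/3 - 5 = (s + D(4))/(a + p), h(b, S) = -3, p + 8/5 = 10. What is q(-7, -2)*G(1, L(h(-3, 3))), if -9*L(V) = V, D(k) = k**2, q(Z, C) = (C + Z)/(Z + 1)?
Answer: 1425/47 ≈ 30.319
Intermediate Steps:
p = 42/5 (p = -8/5 + 10 = 42/5 ≈ 8.4000)
q(Z, C) = (C + Z)/(1 + Z)
L(V) = -V/9
G(a, s) = 15 + 3*(16 + s)/(42/5 + a) (G(a, s) = 15 + 3*((s + 4**2)/(a + 42/5)) = 15 + 3*((s + 16)/(42/5 + a)) = 15 + 3*((16 + s)/(42/5 + a)) = 15 + 3*(16 + s)/(42/5 + a))
q(-7, -2)*G(1, L(h(-3, 3))) = ((-2 - 7)/(1 - 7))*(15*(58 - 1/9*(-3) + 5*1)/(42 + 5*1)) = (-9/(-6))*(15*(58 + 1/3 + 5)/(42 + 5)) = (-1/6*(-9))*(15*(190/3)/47) = 3*(15*(1/47)*(190/3))/2 = (3/2)*(950/47) = 1425/47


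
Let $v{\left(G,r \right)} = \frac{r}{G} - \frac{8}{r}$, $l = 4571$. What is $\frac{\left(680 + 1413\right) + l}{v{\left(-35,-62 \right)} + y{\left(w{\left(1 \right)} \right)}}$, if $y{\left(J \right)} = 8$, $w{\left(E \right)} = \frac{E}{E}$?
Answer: $\frac{3615220}{5371} \approx 673.1$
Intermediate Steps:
$w{\left(E \right)} = 1$
$v{\left(G,r \right)} = - \frac{8}{r} + \frac{r}{G}$
$\frac{\left(680 + 1413\right) + l}{v{\left(-35,-62 \right)} + y{\left(w{\left(1 \right)} \right)}} = \frac{\left(680 + 1413\right) + 4571}{\left(- \frac{8}{-62} - \frac{62}{-35}\right) + 8} = \frac{2093 + 4571}{\left(\left(-8\right) \left(- \frac{1}{62}\right) - - \frac{62}{35}\right) + 8} = \frac{6664}{\left(\frac{4}{31} + \frac{62}{35}\right) + 8} = \frac{6664}{\frac{2062}{1085} + 8} = \frac{6664}{\frac{10742}{1085}} = 6664 \cdot \frac{1085}{10742} = \frac{3615220}{5371}$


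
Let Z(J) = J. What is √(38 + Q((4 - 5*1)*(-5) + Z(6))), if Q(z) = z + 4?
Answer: √53 ≈ 7.2801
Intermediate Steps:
Q(z) = 4 + z
√(38 + Q((4 - 5*1)*(-5) + Z(6))) = √(38 + (4 + ((4 - 5*1)*(-5) + 6))) = √(38 + (4 + ((4 - 5)*(-5) + 6))) = √(38 + (4 + (-1*(-5) + 6))) = √(38 + (4 + (5 + 6))) = √(38 + (4 + 11)) = √(38 + 15) = √53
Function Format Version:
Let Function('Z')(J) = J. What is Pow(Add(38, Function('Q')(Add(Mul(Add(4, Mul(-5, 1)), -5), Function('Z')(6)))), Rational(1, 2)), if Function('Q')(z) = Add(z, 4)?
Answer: Pow(53, Rational(1, 2)) ≈ 7.2801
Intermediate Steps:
Function('Q')(z) = Add(4, z)
Pow(Add(38, Function('Q')(Add(Mul(Add(4, Mul(-5, 1)), -5), Function('Z')(6)))), Rational(1, 2)) = Pow(Add(38, Add(4, Add(Mul(Add(4, Mul(-5, 1)), -5), 6))), Rational(1, 2)) = Pow(Add(38, Add(4, Add(Mul(Add(4, -5), -5), 6))), Rational(1, 2)) = Pow(Add(38, Add(4, Add(Mul(-1, -5), 6))), Rational(1, 2)) = Pow(Add(38, Add(4, Add(5, 6))), Rational(1, 2)) = Pow(Add(38, Add(4, 11)), Rational(1, 2)) = Pow(Add(38, 15), Rational(1, 2)) = Pow(53, Rational(1, 2))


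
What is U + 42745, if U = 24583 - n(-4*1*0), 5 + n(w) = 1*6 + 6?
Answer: 67321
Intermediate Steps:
n(w) = 7 (n(w) = -5 + (1*6 + 6) = -5 + (6 + 6) = -5 + 12 = 7)
U = 24576 (U = 24583 - 1*7 = 24583 - 7 = 24576)
U + 42745 = 24576 + 42745 = 67321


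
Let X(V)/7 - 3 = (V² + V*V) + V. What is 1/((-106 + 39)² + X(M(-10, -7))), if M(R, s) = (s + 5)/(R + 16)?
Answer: 9/40583 ≈ 0.00022177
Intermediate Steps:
M(R, s) = (5 + s)/(16 + R)
X(V) = 21 + 7*V + 14*V² (X(V) = 21 + 7*((V² + V*V) + V) = 21 + 7*((V² + V²) + V) = 21 + 7*(2*V² + V) = 21 + 7*(V + 2*V²) = 21 + (7*V + 14*V²) = 21 + 7*V + 14*V²)
1/((-106 + 39)² + X(M(-10, -7))) = 1/((-106 + 39)² + (21 + 7*((5 - 7)/(16 - 10)) + 14*((5 - 7)/(16 - 10))²)) = 1/((-67)² + (21 + 7*(-2/6) + 14*(-2/6)²)) = 1/(4489 + (21 + 7*((⅙)*(-2)) + 14*((⅙)*(-2))²)) = 1/(4489 + (21 + 7*(-⅓) + 14*(-⅓)²)) = 1/(4489 + (21 - 7/3 + 14*(⅑))) = 1/(4489 + (21 - 7/3 + 14/9)) = 1/(4489 + 182/9) = 1/(40583/9) = 9/40583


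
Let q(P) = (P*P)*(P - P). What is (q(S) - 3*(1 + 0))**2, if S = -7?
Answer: 9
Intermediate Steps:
q(P) = 0 (q(P) = P**2*0 = 0)
(q(S) - 3*(1 + 0))**2 = (0 - 3*(1 + 0))**2 = (0 - 3*1)**2 = (0 - 3)**2 = (-3)**2 = 9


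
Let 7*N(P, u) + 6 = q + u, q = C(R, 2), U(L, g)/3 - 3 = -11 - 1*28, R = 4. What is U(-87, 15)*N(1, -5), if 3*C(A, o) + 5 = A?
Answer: 1224/7 ≈ 174.86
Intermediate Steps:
U(L, g) = -108 (U(L, g) = 9 + 3*(-11 - 1*28) = 9 + 3*(-11 - 28) = 9 + 3*(-39) = 9 - 117 = -108)
C(A, o) = -5/3 + A/3
q = -⅓ (q = -5/3 + (⅓)*4 = -5/3 + 4/3 = -⅓ ≈ -0.33333)
N(P, u) = -19/21 + u/7 (N(P, u) = -6/7 + (-⅓ + u)/7 = -6/7 + (-1/21 + u/7) = -19/21 + u/7)
U(-87, 15)*N(1, -5) = -108*(-19/21 + (⅐)*(-5)) = -108*(-19/21 - 5/7) = -108*(-34/21) = 1224/7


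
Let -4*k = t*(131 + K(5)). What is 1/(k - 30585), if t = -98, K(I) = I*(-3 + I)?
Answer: -2/54261 ≈ -3.6859e-5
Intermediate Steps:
k = 6909/2 (k = -(-49)*(131 + 5*(-3 + 5))/2 = -(-49)*(131 + 5*2)/2 = -(-49)*(131 + 10)/2 = -(-49)*141/2 = -1/4*(-13818) = 6909/2 ≈ 3454.5)
1/(k - 30585) = 1/(6909/2 - 30585) = 1/(-54261/2) = -2/54261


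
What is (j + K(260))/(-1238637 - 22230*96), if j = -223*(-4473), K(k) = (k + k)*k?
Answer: -1132679/3372717 ≈ -0.33584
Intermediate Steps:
K(k) = 2*k² (K(k) = (2*k)*k = 2*k²)
j = 997479
(j + K(260))/(-1238637 - 22230*96) = (997479 + 2*260²)/(-1238637 - 22230*96) = (997479 + 2*67600)/(-1238637 - 2134080) = (997479 + 135200)/(-3372717) = 1132679*(-1/3372717) = -1132679/3372717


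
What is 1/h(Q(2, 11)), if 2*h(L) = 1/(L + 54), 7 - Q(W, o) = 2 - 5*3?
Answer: 148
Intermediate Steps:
Q(W, o) = 20 (Q(W, o) = 7 - (2 - 5*3) = 7 - (2 - 15) = 7 - 1*(-13) = 7 + 13 = 20)
h(L) = 1/(2*(54 + L)) (h(L) = 1/(2*(L + 54)) = 1/(2*(54 + L)))
1/h(Q(2, 11)) = 1/(1/(2*(54 + 20))) = 1/((½)/74) = 1/((½)*(1/74)) = 1/(1/148) = 148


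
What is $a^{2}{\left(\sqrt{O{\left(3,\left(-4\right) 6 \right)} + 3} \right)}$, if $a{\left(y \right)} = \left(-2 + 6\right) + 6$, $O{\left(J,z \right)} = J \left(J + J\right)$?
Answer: $100$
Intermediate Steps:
$O{\left(J,z \right)} = 2 J^{2}$ ($O{\left(J,z \right)} = J 2 J = 2 J^{2}$)
$a{\left(y \right)} = 10$ ($a{\left(y \right)} = 4 + 6 = 10$)
$a^{2}{\left(\sqrt{O{\left(3,\left(-4\right) 6 \right)} + 3} \right)} = 10^{2} = 100$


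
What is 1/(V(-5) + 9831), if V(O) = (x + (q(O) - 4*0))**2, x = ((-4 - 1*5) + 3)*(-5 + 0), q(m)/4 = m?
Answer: 1/9931 ≈ 0.00010069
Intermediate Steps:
q(m) = 4*m
x = 30 (x = ((-4 - 5) + 3)*(-5) = (-9 + 3)*(-5) = -6*(-5) = 30)
V(O) = (30 + 4*O)**2 (V(O) = (30 + (4*O - 4*0))**2 = (30 + (4*O + 0))**2 = (30 + 4*O)**2)
1/(V(-5) + 9831) = 1/(4*(15 + 2*(-5))**2 + 9831) = 1/(4*(15 - 10)**2 + 9831) = 1/(4*5**2 + 9831) = 1/(4*25 + 9831) = 1/(100 + 9831) = 1/9931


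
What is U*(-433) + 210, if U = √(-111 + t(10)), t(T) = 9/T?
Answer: 210 - 433*I*√11010/10 ≈ 210.0 - 4543.4*I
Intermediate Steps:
U = I*√11010/10 (U = √(-111 + 9/10) = √(-1101/10) = I*√11010/10 ≈ 10.493*I)
U*(-433) + 210 = (I*√11010/10)*(-433) + 210 = -433*I*√11010/10 + 210 = 210 - 433*I*√11010/10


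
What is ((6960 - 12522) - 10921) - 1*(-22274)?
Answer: 5791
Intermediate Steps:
((6960 - 12522) - 10921) - 1*(-22274) = (-5562 - 10921) + 22274 = -16483 + 22274 = 5791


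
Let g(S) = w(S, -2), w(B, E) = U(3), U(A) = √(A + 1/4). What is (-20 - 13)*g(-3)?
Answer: -33*√13/2 ≈ -59.492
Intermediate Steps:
U(A) = √(¼ + A) (U(A) = √(A + ¼) = √(¼ + A))
w(B, E) = √13/2 (w(B, E) = √(1 + 4*3)/2 = √(1 + 12)/2 = √13/2)
g(S) = √13/2
(-20 - 13)*g(-3) = (-20 - 13)*(√13/2) = -33*√13/2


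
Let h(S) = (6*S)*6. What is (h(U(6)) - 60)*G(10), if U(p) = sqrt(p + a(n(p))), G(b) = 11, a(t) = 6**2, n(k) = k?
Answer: -660 + 396*sqrt(42) ≈ 1906.4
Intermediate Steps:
a(t) = 36
U(p) = sqrt(36 + p) (U(p) = sqrt(p + 36) = sqrt(36 + p))
h(S) = 36*S
(h(U(6)) - 60)*G(10) = (36*sqrt(36 + 6) - 60)*11 = (36*sqrt(42) - 60)*11 = (-60 + 36*sqrt(42))*11 = -660 + 396*sqrt(42)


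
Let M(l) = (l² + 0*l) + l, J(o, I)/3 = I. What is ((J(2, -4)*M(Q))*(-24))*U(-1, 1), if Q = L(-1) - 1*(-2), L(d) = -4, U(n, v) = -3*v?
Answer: -1728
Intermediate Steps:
J(o, I) = 3*I
Q = -2 (Q = -4 - 1*(-2) = -4 + 2 = -2)
M(l) = l + l² (M(l) = (l² + 0) + l = l² + l = l + l²)
((J(2, -4)*M(Q))*(-24))*U(-1, 1) = (((3*(-4))*(-2*(1 - 2)))*(-24))*(-3*1) = (-(-24)*(-1)*(-24))*(-3) = (-12*2*(-24))*(-3) = -24*(-24)*(-3) = 576*(-3) = -1728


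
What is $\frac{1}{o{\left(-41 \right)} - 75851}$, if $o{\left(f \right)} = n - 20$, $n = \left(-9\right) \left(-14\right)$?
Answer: $- \frac{1}{75745} \approx -1.3202 \cdot 10^{-5}$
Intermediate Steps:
$n = 126$
$o{\left(f \right)} = 106$ ($o{\left(f \right)} = 126 - 20 = 106$)
$\frac{1}{o{\left(-41 \right)} - 75851} = \frac{1}{106 - 75851} = \frac{1}{-75745} = - \frac{1}{75745}$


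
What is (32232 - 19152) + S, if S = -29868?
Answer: -16788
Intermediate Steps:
(32232 - 19152) + S = (32232 - 19152) - 29868 = 13080 - 29868 = -16788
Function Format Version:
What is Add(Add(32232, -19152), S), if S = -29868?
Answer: -16788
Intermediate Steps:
Add(Add(32232, -19152), S) = Add(Add(32232, -19152), -29868) = Add(13080, -29868) = -16788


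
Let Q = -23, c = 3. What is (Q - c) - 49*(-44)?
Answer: 2130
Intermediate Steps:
(Q - c) - 49*(-44) = (-23 - 1*3) - 49*(-44) = (-23 - 3) + 2156 = -26 + 2156 = 2130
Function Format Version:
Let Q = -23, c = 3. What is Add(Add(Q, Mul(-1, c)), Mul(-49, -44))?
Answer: 2130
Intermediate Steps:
Add(Add(Q, Mul(-1, c)), Mul(-49, -44)) = Add(Add(-23, Mul(-1, 3)), Mul(-49, -44)) = Add(Add(-23, -3), 2156) = Add(-26, 2156) = 2130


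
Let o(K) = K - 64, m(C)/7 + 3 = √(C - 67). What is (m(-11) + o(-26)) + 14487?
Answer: 14376 + 7*I*√78 ≈ 14376.0 + 61.822*I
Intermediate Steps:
m(C) = -21 + 7*√(-67 + C) (m(C) = -21 + 7*√(C - 67) = -21 + 7*√(-67 + C))
o(K) = -64 + K
(m(-11) + o(-26)) + 14487 = ((-21 + 7*√(-67 - 11)) + (-64 - 26)) + 14487 = ((-21 + 7*√(-78)) - 90) + 14487 = ((-21 + 7*(I*√78)) - 90) + 14487 = ((-21 + 7*I*√78) - 90) + 14487 = (-111 + 7*I*√78) + 14487 = 14376 + 7*I*√78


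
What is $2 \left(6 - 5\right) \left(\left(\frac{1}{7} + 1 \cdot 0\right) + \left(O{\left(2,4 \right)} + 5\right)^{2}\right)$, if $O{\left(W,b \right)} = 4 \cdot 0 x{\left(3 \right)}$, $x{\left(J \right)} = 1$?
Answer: $\frac{352}{7} \approx 50.286$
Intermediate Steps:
$O{\left(W,b \right)} = 0$ ($O{\left(W,b \right)} = 4 \cdot 0 \cdot 1 = 0 \cdot 1 = 0$)
$2 \left(6 - 5\right) \left(\left(\frac{1}{7} + 1 \cdot 0\right) + \left(O{\left(2,4 \right)} + 5\right)^{2}\right) = 2 \left(6 - 5\right) \left(\left(\frac{1}{7} + 1 \cdot 0\right) + \left(0 + 5\right)^{2}\right) = 2 \cdot 1 \left(\left(\frac{1}{7} + 0\right) + 5^{2}\right) = 2 \left(\frac{1}{7} + 25\right) = 2 \cdot \frac{176}{7} = \frac{352}{7}$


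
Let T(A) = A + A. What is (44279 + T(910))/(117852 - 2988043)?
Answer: -46099/2870191 ≈ -0.016061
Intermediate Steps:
T(A) = 2*A
(44279 + T(910))/(117852 - 2988043) = (44279 + 2*910)/(117852 - 2988043) = (44279 + 1820)/(-2870191) = 46099*(-1/2870191) = -46099/2870191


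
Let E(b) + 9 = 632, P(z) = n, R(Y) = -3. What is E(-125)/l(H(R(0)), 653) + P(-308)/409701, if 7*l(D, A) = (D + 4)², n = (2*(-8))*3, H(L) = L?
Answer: 595568671/136567 ≈ 4361.0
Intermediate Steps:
n = -48 (n = -16*3 = -48)
l(D, A) = (4 + D)²/7 (l(D, A) = (D + 4)²/7 = (4 + D)²/7)
P(z) = -48
E(b) = 623 (E(b) = -9 + 632 = 623)
E(-125)/l(H(R(0)), 653) + P(-308)/409701 = 623/(((4 - 3)²/7)) - 48/409701 = 623/(((⅐)*1²)) - 48*1/409701 = 623/(((⅐)*1)) - 16/136567 = 623/(⅐) - 16/136567 = 623*7 - 16/136567 = 4361 - 16/136567 = 595568671/136567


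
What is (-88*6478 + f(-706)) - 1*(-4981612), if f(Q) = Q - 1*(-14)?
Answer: 4410856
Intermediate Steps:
f(Q) = 14 + Q (f(Q) = Q + 14 = 14 + Q)
(-88*6478 + f(-706)) - 1*(-4981612) = (-88*6478 + (14 - 706)) - 1*(-4981612) = (-570064 - 692) + 4981612 = -570756 + 4981612 = 4410856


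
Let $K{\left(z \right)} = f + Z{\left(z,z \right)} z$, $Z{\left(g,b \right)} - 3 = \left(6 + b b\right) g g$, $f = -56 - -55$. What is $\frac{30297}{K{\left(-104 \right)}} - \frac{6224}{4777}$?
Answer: $- \frac{25255543414491}{19383917164939} \approx -1.3029$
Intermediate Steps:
$f = -1$ ($f = -56 + 55 = -1$)
$Z{\left(g,b \right)} = 3 + g^{2} \left(6 + b^{2}\right)$ ($Z{\left(g,b \right)} = 3 + \left(6 + b b\right) g g = 3 + \left(6 + b^{2}\right) g g = 3 + g \left(6 + b^{2}\right) g = 3 + g^{2} \left(6 + b^{2}\right)$)
$K{\left(z \right)} = -1 + z \left(3 + z^{4} + 6 z^{2}\right)$ ($K{\left(z \right)} = -1 + \left(3 + 6 z^{2} + z^{2} z^{2}\right) z = -1 + \left(3 + 6 z^{2} + z^{4}\right) z = -1 + \left(3 + z^{4} + 6 z^{2}\right) z = -1 + z \left(3 + z^{4} + 6 z^{2}\right)$)
$\frac{30297}{K{\left(-104 \right)}} - \frac{6224}{4777} = \frac{30297}{-1 - 104 \left(3 + \left(-104\right)^{4} + 6 \left(-104\right)^{2}\right)} - \frac{6224}{4777} = \frac{30297}{-1 - 104 \left(3 + 116985856 + 6 \cdot 10816\right)} - \frac{6224}{4777} = \frac{30297}{-1 - 104 \left(3 + 116985856 + 64896\right)} - \frac{6224}{4777} = \frac{30297}{-1 - 12173278520} - \frac{6224}{4777} = \frac{30297}{-12173278521} - \frac{6224}{4777} = 30297 \left(- \frac{1}{12173278521}\right) - \frac{6224}{4777} = - \frac{10099}{4057759507} - \frac{6224}{4777} = - \frac{25255543414491}{19383917164939}$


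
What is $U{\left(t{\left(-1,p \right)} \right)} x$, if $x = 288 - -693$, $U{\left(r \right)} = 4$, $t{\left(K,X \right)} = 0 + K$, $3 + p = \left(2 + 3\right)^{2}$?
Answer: $3924$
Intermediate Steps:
$p = 22$ ($p = -3 + \left(2 + 3\right)^{2} = -3 + 5^{2} = -3 + 25 = 22$)
$t{\left(K,X \right)} = K$
$x = 981$ ($x = 288 + 693 = 981$)
$U{\left(t{\left(-1,p \right)} \right)} x = 4 \cdot 981 = 3924$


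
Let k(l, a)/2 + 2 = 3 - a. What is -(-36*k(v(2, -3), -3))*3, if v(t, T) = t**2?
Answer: 864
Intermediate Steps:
k(l, a) = 2 - 2*a (k(l, a) = -4 + 2*(3 - a) = -4 + (6 - 2*a) = 2 - 2*a)
-(-36*k(v(2, -3), -3))*3 = -(-36*(2 - 2*(-3)))*3 = -(-36*(2 + 6))*3 = -(-36*8)*3 = -(-288)*3 = -1*(-864) = 864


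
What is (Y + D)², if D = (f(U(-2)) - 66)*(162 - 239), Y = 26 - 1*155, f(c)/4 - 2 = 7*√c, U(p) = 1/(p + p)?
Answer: 17647485 - 9350572*I ≈ 1.7647e+7 - 9.3506e+6*I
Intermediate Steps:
U(p) = 1/(2*p)
f(c) = 8 + 28*√c (f(c) = 8 + 4*(7*√c) = 8 + 28*√c)
Y = -129 (Y = 26 - 155 = -129)
D = 4466 - 1078*I (D = ((8 + 28*√((½)/(-2))) - 66)*(162 - 239) = ((8 + 28*√((½)*(-½))) - 66)*(-77) = ((8 + 28*√(-¼)) - 66)*(-77) = ((8 + 28*(I/2)) - 66)*(-77) = ((8 + 14*I) - 66)*(-77) = (-58 + 14*I)*(-77) = 4466 - 1078*I ≈ 4466.0 - 1078.0*I)
(Y + D)² = (-129 + (4466 - 1078*I))² = (4337 - 1078*I)²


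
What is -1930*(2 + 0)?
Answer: -3860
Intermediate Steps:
-1930*(2 + 0) = -1930*2 = -3860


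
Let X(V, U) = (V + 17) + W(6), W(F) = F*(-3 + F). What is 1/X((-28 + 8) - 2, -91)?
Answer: 1/13 ≈ 0.076923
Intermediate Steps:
X(V, U) = 35 + V (X(V, U) = (V + 17) + 6*(-3 + 6) = (17 + V) + 6*3 = (17 + V) + 18 = 35 + V)
1/X((-28 + 8) - 2, -91) = 1/(35 + ((-28 + 8) - 2)) = 1/(35 + (-20 - 2)) = 1/(35 - 22) = 1/13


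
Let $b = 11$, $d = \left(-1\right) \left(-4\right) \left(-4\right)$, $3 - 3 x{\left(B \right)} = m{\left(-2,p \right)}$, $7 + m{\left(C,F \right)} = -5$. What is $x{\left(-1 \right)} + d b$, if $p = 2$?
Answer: $-171$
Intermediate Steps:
$m{\left(C,F \right)} = -12$ ($m{\left(C,F \right)} = -7 - 5 = -12$)
$x{\left(B \right)} = 5$ ($x{\left(B \right)} = 1 - -4 = 1 + 4 = 5$)
$d = -16$ ($d = 4 \left(-4\right) = -16$)
$x{\left(-1 \right)} + d b = 5 - 176 = -171$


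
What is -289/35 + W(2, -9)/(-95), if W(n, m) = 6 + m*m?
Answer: -1220/133 ≈ -9.1729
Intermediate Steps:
W(n, m) = 6 + m**2
-289/35 + W(2, -9)/(-95) = -289/35 + (6 + (-9)**2)/(-95) = -289*1/35 + (6 + 81)*(-1/95) = -289/35 + 87*(-1/95) = -289/35 - 87/95 = -1220/133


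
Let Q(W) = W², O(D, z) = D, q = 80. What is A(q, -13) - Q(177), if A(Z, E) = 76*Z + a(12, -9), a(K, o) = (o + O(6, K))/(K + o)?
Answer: -25250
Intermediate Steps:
a(K, o) = (6 + o)/(K + o) (a(K, o) = (o + 6)/(K + o) = (6 + o)/(K + o))
A(Z, E) = -1 + 76*Z (A(Z, E) = 76*Z + (6 - 9)/(12 - 9) = 76*Z - 3/3 = 76*Z + (⅓)*(-3) = 76*Z - 1 = -1 + 76*Z)
A(q, -13) - Q(177) = (-1 + 76*80) - 1*177² = (-1 + 6080) - 1*31329 = 6079 - 31329 = -25250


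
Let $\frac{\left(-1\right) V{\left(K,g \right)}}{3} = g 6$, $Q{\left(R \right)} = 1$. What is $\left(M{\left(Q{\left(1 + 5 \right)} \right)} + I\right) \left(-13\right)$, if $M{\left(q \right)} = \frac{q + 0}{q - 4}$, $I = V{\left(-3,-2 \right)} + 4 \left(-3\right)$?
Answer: $- \frac{923}{3} \approx -307.67$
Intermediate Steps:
$V{\left(K,g \right)} = - 18 g$ ($V{\left(K,g \right)} = - 3 g 6 = - 3 \cdot 6 g = - 18 g$)
$I = 24$ ($I = \left(-18\right) \left(-2\right) + 4 \left(-3\right) = 36 - 12 = 24$)
$M{\left(q \right)} = \frac{q}{-4 + q}$
$\left(M{\left(Q{\left(1 + 5 \right)} \right)} + I\right) \left(-13\right) = \left(1 \frac{1}{-4 + 1} + 24\right) \left(-13\right) = \left(1 \frac{1}{-3} + 24\right) \left(-13\right) = \left(1 \left(- \frac{1}{3}\right) + 24\right) \left(-13\right) = \left(- \frac{1}{3} + 24\right) \left(-13\right) = \frac{71}{3} \left(-13\right) = - \frac{923}{3}$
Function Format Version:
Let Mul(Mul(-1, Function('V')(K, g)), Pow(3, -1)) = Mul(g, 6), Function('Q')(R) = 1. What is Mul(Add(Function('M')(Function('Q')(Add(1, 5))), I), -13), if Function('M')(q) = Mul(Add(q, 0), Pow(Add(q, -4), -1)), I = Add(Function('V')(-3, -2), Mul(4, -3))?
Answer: Rational(-923, 3) ≈ -307.67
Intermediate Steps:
Function('V')(K, g) = Mul(-18, g) (Function('V')(K, g) = Mul(-3, Mul(g, 6)) = Mul(-3, Mul(6, g)) = Mul(-18, g))
I = 24 (I = Add(Mul(-18, -2), Mul(4, -3)) = Add(36, -12) = 24)
Function('M')(q) = Mul(q, Pow(Add(-4, q), -1))
Mul(Add(Function('M')(Function('Q')(Add(1, 5))), I), -13) = Mul(Add(Mul(1, Pow(Add(-4, 1), -1)), 24), -13) = Mul(Add(Mul(1, Pow(-3, -1)), 24), -13) = Mul(Add(Mul(1, Rational(-1, 3)), 24), -13) = Mul(Add(Rational(-1, 3), 24), -13) = Mul(Rational(71, 3), -13) = Rational(-923, 3)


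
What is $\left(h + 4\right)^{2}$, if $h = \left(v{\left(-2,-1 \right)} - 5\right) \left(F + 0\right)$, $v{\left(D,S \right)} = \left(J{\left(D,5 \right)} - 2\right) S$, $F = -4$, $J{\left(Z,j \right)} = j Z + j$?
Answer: $16$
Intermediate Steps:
$J{\left(Z,j \right)} = j + Z j$ ($J{\left(Z,j \right)} = Z j + j = j + Z j$)
$v{\left(D,S \right)} = S \left(3 + 5 D\right)$ ($v{\left(D,S \right)} = \left(5 \left(1 + D\right) - 2\right) S = \left(\left(5 + 5 D\right) - 2\right) S = \left(3 + 5 D\right) S = S \left(3 + 5 D\right)$)
$h = -8$ ($h = \left(- (3 + 5 \left(-2\right)) - 5\right) \left(-4 + 0\right) = \left(- (3 - 10) - 5\right) \left(-4\right) = \left(\left(-1\right) \left(-7\right) - 5\right) \left(-4\right) = \left(7 - 5\right) \left(-4\right) = 2 \left(-4\right) = -8$)
$\left(h + 4\right)^{2} = \left(-8 + 4\right)^{2} = \left(-4\right)^{2} = 16$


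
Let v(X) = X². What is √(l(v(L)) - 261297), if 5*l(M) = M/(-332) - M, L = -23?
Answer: 3*I*√20008956495/830 ≈ 511.28*I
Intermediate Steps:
l(M) = -333*M/1660 (l(M) = (M/(-332) - M)/5 = (M*(-1/332) - M)/5 = (-M/332 - M)/5 = (-333*M/332)/5 = -333*M/1660)
√(l(v(L)) - 261297) = √(-333/1660*(-23)² - 261297) = √(-333/1660*529 - 261297) = √(-176157/1660 - 261297) = √(-433929177/1660) = 3*I*√20008956495/830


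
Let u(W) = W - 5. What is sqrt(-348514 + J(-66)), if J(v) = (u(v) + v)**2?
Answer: I*sqrt(329745) ≈ 574.23*I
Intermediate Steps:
u(W) = -5 + W
J(v) = (-5 + 2*v)**2 (J(v) = ((-5 + v) + v)**2 = (-5 + 2*v)**2)
sqrt(-348514 + J(-66)) = sqrt(-348514 + (-5 + 2*(-66))**2) = sqrt(-348514 + (-5 - 132)**2) = sqrt(-348514 + (-137)**2) = sqrt(-348514 + 18769) = sqrt(-329745) = I*sqrt(329745)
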